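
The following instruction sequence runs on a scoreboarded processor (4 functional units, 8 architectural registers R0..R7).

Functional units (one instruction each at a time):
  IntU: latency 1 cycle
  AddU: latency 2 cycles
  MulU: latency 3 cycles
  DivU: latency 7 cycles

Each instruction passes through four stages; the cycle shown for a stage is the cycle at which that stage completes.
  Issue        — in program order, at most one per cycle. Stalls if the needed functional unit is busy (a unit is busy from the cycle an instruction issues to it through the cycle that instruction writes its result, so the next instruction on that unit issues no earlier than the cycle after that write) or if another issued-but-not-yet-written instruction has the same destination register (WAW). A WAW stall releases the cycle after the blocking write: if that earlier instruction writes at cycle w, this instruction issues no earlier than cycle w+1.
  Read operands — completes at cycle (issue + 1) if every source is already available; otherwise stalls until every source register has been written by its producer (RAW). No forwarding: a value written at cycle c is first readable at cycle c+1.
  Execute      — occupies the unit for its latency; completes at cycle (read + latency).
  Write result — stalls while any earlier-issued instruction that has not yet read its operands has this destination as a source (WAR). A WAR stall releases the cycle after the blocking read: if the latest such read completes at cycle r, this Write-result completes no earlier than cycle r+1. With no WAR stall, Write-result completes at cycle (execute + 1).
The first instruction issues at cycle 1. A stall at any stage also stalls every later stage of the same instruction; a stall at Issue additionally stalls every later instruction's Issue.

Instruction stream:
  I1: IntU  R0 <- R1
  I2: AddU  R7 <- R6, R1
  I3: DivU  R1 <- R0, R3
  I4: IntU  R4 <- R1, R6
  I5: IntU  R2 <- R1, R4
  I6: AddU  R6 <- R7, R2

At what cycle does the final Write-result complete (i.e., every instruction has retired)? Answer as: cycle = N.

cycle = 24

I1  is:1  ro:2  ex:3  wr:4
I2  is:2  ro:3  ex:5  wr:6
I3  is:3  ro:5  ex:12  wr:13  — RAW R0: wait I1 write@4
I4  is:5  ro:14  ex:15  wr:16  — struct: IntU busy until I1 writes@4, RAW R1: wait I3 write@13
I5  is:17  ro:18  ex:19  wr:20  — struct: IntU busy until I4 writes@16
I6  is:18  ro:21  ex:23  wr:24  — RAW R2: wait I5 write@20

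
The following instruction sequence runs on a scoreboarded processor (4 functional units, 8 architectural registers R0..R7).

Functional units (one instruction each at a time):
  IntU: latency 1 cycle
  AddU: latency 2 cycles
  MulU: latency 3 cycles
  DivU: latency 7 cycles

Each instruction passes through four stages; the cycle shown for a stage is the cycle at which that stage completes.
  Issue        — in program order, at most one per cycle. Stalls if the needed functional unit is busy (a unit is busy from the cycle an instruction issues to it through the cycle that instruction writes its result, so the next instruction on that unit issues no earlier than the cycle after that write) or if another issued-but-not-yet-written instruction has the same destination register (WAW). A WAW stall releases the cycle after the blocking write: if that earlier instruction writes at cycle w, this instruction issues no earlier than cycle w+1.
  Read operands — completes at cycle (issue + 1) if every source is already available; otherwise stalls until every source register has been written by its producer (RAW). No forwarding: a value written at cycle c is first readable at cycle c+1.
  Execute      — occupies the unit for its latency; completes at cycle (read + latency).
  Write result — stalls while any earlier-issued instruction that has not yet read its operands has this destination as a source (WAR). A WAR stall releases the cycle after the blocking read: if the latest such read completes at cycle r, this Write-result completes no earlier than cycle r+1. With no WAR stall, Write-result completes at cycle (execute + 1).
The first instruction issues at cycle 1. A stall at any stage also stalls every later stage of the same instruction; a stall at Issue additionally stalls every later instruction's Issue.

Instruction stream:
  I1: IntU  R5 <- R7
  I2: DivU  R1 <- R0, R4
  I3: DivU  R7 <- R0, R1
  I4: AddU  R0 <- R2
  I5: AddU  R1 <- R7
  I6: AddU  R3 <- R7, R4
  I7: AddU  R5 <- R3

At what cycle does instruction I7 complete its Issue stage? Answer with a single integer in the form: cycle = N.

cycle = 31

c1: I1 dispatched to IntU
c2: I1 operands ready; I2 dispatched to DivU
c3: I1 complete; I2 operands ready
c4: R5←I1
c10: I2 complete
c11: R1←I2
c12: I3 dispatched to DivU
c13: I3 operands ready; I4 dispatched to AddU
c14: I4 operands ready
c16: I4 complete
c17: R0←I4
c18: I5 dispatched to AddU
c20: I3 complete
c21: R7←I3
c22: I5 operands ready
c24: I5 complete
c25: R1←I5
c26: I6 dispatched to AddU
c27: I6 operands ready
c29: I6 complete
c30: R3←I6
c31: I7 dispatched to AddU
c32: I7 operands ready
c34: I7 complete
c35: R5←I7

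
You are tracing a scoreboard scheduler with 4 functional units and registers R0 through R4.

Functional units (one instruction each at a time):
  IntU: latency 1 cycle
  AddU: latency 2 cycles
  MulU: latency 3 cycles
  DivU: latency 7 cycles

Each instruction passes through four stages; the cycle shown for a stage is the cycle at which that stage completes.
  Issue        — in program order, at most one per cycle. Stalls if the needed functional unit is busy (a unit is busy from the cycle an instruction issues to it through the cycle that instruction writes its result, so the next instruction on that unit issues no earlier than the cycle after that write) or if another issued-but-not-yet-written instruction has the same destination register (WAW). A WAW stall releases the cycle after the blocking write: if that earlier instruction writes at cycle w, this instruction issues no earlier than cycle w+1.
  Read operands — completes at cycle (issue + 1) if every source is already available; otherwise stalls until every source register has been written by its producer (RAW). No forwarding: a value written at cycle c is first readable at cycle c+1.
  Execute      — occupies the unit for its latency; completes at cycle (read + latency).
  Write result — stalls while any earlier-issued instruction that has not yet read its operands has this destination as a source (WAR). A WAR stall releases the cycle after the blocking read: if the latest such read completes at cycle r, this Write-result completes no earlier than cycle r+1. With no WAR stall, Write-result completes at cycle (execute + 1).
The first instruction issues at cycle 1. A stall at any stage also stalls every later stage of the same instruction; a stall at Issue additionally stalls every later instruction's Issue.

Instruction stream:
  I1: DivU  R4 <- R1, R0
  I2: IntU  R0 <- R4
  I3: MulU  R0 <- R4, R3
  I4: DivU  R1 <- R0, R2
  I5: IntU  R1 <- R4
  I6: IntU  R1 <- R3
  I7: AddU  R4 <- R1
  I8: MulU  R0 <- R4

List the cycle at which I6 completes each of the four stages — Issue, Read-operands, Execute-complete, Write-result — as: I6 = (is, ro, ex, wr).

I6 = (33, 34, 35, 36)

1) issue 1, read 2, done 9, write 10
2) issue 2, read 11, done 12, write 13  <RAW R4: wait I1 write@10>
3) issue 14, read 15, done 18, write 19  <WAW R0: wait I2 write@13>
4) issue 15, read 20, done 27, write 28  <RAW R0: wait I3 write@19>
5) issue 29, read 30, done 31, write 32  <WAW R1: wait I4 write@28>
6) issue 33, read 34, done 35, write 36  <struct: IntU busy until I5 writes@32>
7) issue 34, read 37, done 39, write 40  <RAW R1: wait I6 write@36>
8) issue 35, read 41, done 44, write 45  <RAW R4: wait I7 write@40>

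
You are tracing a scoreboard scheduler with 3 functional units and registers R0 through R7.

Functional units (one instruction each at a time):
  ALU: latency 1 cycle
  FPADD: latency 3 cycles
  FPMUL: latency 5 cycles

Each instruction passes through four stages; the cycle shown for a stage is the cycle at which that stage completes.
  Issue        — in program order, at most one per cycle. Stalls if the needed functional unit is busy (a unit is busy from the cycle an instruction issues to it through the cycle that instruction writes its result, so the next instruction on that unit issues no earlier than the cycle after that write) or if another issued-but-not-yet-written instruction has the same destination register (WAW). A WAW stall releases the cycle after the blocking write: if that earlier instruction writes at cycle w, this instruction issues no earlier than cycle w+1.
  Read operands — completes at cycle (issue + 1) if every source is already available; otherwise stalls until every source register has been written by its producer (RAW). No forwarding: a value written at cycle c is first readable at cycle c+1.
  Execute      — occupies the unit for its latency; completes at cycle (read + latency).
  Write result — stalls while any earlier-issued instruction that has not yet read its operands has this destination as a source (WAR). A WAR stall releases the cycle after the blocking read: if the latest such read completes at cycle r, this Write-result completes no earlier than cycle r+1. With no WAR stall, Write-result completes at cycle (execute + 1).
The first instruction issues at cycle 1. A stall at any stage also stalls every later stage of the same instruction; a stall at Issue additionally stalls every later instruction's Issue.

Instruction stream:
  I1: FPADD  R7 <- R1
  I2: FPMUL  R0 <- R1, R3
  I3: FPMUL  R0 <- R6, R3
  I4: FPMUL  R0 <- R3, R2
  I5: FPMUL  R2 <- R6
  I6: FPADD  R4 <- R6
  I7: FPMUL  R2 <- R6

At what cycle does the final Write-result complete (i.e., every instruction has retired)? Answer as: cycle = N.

cycle 1: issue I1 (FPADD)
cycle 2: I1 read-ops; issue I2 (FPMUL)
cycle 3: I2 read-ops
cycle 5: I1 finished on FPADD
cycle 6: I1→R7
cycle 8: I2 finished on FPMUL
cycle 9: I2→R0
cycle 10: issue I3 (FPMUL)
cycle 11: I3 read-ops
cycle 16: I3 finished on FPMUL
cycle 17: I3→R0
cycle 18: issue I4 (FPMUL)
cycle 19: I4 read-ops
cycle 24: I4 finished on FPMUL
cycle 25: I4→R0
cycle 26: issue I5 (FPMUL)
cycle 27: I5 read-ops; issue I6 (FPADD)
cycle 28: I6 read-ops
cycle 31: I6 finished on FPADD
cycle 32: I5 finished on FPMUL; I6→R4
cycle 33: I5→R2
cycle 34: issue I7 (FPMUL)
cycle 35: I7 read-ops
cycle 40: I7 finished on FPMUL
cycle 41: I7→R2

cycle = 41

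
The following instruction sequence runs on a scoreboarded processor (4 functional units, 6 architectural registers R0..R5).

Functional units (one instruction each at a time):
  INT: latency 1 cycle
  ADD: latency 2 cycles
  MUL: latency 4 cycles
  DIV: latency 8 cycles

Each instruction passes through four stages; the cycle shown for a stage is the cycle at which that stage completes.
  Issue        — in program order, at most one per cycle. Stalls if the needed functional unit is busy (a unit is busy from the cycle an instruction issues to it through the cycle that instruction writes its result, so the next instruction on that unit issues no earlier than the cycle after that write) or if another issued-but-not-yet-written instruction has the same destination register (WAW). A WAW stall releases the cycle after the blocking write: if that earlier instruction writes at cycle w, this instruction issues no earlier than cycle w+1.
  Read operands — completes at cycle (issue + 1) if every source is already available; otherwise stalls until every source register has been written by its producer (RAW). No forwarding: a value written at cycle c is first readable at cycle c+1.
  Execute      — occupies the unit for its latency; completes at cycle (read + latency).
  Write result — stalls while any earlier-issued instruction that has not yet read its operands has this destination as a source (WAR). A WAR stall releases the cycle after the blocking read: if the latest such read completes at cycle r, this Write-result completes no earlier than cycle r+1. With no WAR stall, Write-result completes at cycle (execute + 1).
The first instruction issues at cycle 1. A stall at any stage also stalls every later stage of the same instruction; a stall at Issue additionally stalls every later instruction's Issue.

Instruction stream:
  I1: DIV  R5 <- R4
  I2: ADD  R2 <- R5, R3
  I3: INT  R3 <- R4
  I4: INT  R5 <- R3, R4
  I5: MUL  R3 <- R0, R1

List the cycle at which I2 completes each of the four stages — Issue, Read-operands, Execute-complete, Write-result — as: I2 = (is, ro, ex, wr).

c1: I1→DIV
c2: I1 RO · I2→ADD
c3: I3→INT
c4: I3 RO
c5: I3 EX
c10: I1 EX
c11: I1 WR R5
c12: I2 RO
c13: I3 WR R3
c14: I2 EX · I4→INT
c15: I2 WR R2 · I4 RO · I5→MUL
c16: I4 EX · I5 RO
c17: I4 WR R5
c20: I5 EX
c21: I5 WR R3

I2 = (2, 12, 14, 15)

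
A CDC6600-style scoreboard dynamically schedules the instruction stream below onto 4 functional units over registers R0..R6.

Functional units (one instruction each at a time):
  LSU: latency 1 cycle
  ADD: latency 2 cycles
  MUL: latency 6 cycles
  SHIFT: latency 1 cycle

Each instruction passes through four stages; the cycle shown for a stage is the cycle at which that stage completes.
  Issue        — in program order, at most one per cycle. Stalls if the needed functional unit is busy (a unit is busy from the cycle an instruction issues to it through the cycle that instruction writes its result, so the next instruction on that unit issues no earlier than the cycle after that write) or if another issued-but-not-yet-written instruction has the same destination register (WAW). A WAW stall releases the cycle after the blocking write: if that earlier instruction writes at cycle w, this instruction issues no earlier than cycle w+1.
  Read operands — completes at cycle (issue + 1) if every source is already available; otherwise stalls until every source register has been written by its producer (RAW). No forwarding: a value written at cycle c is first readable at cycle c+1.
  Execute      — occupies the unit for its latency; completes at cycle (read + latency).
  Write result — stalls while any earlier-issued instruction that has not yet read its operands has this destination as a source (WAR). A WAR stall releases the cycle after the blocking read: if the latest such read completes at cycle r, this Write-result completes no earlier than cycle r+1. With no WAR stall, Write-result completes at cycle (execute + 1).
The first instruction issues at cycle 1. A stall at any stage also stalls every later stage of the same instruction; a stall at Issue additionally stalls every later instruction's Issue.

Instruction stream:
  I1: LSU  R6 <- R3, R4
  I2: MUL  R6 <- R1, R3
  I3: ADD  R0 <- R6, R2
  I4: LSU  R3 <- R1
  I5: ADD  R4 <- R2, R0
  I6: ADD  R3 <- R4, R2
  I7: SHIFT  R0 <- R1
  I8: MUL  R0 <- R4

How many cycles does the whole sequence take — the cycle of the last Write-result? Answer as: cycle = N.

1) issue 1, read 2, done 3, write 4
2) issue 5, read 6, done 12, write 13  <WAW R6: wait I1 write@4>
3) issue 6, read 14, done 16, write 17  <RAW R6: wait I2 write@13>
4) issue 7, read 8, done 9, write 10
5) issue 18, read 19, done 21, write 22  <struct: ADD busy until I3 writes@17>
6) issue 23, read 24, done 26, write 27  <struct: ADD busy until I5 writes@22>
7) issue 24, read 25, done 26, write 27
8) issue 28, read 29, done 35, write 36  <WAW R0: wait I7 write@27>

cycle = 36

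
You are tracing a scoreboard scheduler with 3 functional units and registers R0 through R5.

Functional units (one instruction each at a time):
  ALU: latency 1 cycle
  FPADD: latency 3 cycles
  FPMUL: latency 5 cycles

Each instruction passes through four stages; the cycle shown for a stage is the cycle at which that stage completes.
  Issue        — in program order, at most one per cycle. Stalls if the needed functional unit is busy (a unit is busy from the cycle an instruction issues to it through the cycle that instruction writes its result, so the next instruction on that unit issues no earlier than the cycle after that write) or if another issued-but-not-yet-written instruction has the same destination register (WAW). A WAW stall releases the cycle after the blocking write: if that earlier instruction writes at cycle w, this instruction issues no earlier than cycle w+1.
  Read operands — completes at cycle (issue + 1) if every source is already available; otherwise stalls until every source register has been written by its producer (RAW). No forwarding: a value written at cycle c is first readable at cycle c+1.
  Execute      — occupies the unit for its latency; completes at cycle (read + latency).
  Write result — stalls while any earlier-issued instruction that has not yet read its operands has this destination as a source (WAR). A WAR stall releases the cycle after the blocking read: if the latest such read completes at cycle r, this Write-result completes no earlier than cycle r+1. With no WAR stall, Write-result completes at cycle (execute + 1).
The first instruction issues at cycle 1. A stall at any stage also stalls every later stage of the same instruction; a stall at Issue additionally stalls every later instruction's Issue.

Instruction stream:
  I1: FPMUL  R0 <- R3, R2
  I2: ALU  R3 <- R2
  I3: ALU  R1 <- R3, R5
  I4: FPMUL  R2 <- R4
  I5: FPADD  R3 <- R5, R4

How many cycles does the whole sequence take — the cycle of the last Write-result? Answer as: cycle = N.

cycle = 16

  I1 | 1 | 2 | 7 | 8
  I2 | 2 | 3 | 4 | 5
  I3 | 6 | 7 | 8 | 9   struct: ALU busy until I2 writes@5
  I4 | 9 | 10 | 15 | 16   struct: FPMUL busy until I1 writes@8
  I5 | 10 | 11 | 14 | 15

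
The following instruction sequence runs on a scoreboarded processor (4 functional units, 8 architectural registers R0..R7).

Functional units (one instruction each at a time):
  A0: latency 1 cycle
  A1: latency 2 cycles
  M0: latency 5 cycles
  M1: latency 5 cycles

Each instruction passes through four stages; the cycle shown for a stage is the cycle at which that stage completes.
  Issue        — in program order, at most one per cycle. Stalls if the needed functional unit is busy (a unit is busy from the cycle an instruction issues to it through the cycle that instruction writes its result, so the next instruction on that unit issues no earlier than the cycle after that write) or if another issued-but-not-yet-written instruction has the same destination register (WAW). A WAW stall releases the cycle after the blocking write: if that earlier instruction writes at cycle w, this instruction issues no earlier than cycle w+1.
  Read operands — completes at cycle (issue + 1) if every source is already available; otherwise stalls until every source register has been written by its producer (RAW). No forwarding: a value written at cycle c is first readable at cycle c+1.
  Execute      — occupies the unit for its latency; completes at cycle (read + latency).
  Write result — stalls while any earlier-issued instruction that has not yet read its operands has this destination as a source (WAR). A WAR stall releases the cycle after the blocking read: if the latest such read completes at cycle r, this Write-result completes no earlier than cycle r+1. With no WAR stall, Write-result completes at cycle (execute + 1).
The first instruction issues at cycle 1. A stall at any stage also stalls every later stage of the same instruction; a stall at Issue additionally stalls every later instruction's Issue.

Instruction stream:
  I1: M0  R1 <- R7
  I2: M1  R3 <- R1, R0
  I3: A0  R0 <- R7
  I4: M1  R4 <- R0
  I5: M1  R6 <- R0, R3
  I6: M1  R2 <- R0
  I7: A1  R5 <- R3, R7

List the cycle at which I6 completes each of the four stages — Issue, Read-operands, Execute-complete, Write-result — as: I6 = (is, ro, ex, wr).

c1: I1 dispatched to M0
c2: I1 operands ready | I2 dispatched to M1
c3: I3 dispatched to A0
c4: I3 operands ready
c5: I3 complete
c7: I1 complete
c8: R1←I1
c9: I2 operands ready
c10: R0←I3
c14: I2 complete
c15: R3←I2
c16: I4 dispatched to M1
c17: I4 operands ready
c22: I4 complete
c23: R4←I4
c24: I5 dispatched to M1
c25: I5 operands ready
c30: I5 complete
c31: R6←I5
c32: I6 dispatched to M1
c33: I6 operands ready | I7 dispatched to A1
c34: I7 operands ready
c36: I7 complete
c37: R5←I7
c38: I6 complete
c39: R2←I6

I6 = (32, 33, 38, 39)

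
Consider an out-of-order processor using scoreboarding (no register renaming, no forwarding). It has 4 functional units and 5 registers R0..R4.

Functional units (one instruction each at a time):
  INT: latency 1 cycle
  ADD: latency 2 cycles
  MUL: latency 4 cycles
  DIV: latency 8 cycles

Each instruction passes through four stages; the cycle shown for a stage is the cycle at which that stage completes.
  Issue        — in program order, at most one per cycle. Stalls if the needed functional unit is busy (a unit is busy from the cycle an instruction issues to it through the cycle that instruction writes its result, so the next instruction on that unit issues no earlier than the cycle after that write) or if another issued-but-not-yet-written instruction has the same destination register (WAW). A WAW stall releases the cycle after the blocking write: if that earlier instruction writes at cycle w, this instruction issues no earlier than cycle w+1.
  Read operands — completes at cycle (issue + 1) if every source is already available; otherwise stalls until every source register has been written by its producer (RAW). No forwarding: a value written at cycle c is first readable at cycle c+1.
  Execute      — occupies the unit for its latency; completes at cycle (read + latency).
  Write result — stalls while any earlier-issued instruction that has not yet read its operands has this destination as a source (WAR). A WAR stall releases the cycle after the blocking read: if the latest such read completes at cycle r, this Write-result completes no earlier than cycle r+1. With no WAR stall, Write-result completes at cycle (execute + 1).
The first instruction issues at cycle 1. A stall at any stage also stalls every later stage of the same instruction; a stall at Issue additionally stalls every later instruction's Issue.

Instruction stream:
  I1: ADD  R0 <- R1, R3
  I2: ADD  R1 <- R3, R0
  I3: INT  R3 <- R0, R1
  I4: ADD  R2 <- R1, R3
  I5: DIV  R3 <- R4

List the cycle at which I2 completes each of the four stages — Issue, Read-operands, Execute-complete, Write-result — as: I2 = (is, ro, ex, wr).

c1: I1 dispatched to ADD
c2: I1 operands ready
c4: I1 complete
c5: R0←I1
c6: I2 dispatched to ADD
c7: I2 operands ready · I3 dispatched to INT
c9: I2 complete
c10: R1←I2
c11: I3 operands ready · I4 dispatched to ADD
c12: I3 complete
c13: R3←I3
c14: I4 operands ready · I5 dispatched to DIV
c15: I5 operands ready
c16: I4 complete
c17: R2←I4
c23: I5 complete
c24: R3←I5

I2 = (6, 7, 9, 10)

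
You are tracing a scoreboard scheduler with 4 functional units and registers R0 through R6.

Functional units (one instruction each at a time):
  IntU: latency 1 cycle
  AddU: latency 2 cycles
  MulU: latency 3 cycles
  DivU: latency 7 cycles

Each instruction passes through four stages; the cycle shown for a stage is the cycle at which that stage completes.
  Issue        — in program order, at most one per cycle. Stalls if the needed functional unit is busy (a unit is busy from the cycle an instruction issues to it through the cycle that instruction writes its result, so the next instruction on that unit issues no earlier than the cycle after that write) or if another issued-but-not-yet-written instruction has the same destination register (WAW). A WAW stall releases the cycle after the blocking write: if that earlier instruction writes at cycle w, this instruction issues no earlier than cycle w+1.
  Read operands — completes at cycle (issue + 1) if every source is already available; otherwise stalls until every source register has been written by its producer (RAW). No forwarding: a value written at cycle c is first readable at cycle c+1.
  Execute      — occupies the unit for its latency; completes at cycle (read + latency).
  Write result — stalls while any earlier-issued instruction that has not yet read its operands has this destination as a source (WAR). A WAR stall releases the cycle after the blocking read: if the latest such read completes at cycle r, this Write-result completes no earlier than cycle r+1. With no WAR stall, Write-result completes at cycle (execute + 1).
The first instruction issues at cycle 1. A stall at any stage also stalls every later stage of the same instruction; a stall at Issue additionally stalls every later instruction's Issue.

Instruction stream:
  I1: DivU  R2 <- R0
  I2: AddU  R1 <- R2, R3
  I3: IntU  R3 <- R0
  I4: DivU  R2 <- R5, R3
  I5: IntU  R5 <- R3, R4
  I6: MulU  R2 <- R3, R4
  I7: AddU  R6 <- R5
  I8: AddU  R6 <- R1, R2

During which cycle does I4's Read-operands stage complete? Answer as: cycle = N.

cycle = 13

[1] I1 dispatched to DivU
[2] I1 operands ready · I2 dispatched to AddU
[3] I3 dispatched to IntU
[4] I3 operands ready
[5] I3 complete
[9] I1 complete
[10] R2←I1
[11] I2 operands ready · I4 dispatched to DivU
[12] R3←I3
[13] I2 complete · I4 operands ready · I5 dispatched to IntU
[14] R1←I2 · I5 operands ready
[15] I5 complete
[16] R5←I5
[20] I4 complete
[21] R2←I4
[22] I6 dispatched to MulU
[23] I6 operands ready · I7 dispatched to AddU
[24] I7 operands ready
[26] I6 complete · I7 complete
[27] R2←I6 · R6←I7
[28] I8 dispatched to AddU
[29] I8 operands ready
[31] I8 complete
[32] R6←I8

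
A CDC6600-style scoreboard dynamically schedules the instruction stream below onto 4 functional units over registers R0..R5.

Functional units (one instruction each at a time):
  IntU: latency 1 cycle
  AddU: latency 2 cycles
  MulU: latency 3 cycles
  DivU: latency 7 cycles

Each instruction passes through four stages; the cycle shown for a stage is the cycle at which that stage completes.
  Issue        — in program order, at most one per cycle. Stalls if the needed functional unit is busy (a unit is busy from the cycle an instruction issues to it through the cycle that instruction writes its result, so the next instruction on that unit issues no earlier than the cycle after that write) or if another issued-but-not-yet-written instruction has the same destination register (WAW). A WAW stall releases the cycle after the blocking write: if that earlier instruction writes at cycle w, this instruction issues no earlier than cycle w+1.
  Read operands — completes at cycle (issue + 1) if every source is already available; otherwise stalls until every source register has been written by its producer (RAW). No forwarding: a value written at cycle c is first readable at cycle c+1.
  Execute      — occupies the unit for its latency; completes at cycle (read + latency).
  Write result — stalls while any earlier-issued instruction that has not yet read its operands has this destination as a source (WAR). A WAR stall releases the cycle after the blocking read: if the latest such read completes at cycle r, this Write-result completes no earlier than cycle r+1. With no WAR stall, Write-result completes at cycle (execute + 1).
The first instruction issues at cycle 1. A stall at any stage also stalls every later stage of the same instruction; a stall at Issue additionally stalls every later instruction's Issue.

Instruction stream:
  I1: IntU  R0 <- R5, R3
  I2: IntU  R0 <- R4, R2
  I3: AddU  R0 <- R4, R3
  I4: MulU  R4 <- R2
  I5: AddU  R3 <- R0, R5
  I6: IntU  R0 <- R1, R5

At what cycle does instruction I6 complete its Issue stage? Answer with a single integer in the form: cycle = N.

cycle = 15

c1: I1→IntU
c2: I1 RO
c3: I1 EX
c4: I1 WR R0
c5: I2→IntU
c6: I2 RO
c7: I2 EX
c8: I2 WR R0
c9: I3→AddU
c10: I3 RO; I4→MulU
c11: I4 RO
c12: I3 EX
c13: I3 WR R0
c14: I4 EX; I5→AddU
c15: I4 WR R4; I5 RO; I6→IntU
c16: I6 RO
c17: I5 EX; I6 EX
c18: I5 WR R3; I6 WR R0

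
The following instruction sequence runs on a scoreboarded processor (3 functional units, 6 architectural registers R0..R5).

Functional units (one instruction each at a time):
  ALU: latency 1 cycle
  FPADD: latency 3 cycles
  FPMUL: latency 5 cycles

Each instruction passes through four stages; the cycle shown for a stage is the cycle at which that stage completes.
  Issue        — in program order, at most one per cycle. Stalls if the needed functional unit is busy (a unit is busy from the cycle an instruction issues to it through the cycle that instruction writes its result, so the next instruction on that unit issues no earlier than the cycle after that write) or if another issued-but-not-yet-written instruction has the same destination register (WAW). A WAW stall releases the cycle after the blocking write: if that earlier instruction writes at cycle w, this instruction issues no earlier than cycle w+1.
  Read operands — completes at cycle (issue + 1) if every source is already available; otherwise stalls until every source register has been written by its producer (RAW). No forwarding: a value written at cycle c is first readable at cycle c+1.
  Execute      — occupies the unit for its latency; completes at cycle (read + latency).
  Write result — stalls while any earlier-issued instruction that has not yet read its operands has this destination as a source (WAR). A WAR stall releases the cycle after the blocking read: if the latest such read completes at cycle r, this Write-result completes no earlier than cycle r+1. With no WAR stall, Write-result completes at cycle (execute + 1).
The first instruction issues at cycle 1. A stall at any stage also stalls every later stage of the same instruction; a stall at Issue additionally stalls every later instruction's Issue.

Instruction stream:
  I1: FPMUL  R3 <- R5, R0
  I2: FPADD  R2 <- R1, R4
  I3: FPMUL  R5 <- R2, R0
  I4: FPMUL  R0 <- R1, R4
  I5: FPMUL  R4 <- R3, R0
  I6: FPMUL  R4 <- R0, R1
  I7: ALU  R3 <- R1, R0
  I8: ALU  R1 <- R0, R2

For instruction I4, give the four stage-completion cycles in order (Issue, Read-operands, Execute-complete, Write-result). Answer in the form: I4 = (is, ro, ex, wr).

1) issue 1, read 2, done 7, write 8
2) issue 2, read 3, done 6, write 7
3) issue 9, read 10, done 15, write 16  <struct: FPMUL busy until I1 writes@8>
4) issue 17, read 18, done 23, write 24  <struct: FPMUL busy until I3 writes@16>
5) issue 25, read 26, done 31, write 32  <struct: FPMUL busy until I4 writes@24>
6) issue 33, read 34, done 39, write 40  <struct: FPMUL busy until I5 writes@32>
7) issue 34, read 35, done 36, write 37
8) issue 38, read 39, done 40, write 41  <struct: ALU busy until I7 writes@37>

I4 = (17, 18, 23, 24)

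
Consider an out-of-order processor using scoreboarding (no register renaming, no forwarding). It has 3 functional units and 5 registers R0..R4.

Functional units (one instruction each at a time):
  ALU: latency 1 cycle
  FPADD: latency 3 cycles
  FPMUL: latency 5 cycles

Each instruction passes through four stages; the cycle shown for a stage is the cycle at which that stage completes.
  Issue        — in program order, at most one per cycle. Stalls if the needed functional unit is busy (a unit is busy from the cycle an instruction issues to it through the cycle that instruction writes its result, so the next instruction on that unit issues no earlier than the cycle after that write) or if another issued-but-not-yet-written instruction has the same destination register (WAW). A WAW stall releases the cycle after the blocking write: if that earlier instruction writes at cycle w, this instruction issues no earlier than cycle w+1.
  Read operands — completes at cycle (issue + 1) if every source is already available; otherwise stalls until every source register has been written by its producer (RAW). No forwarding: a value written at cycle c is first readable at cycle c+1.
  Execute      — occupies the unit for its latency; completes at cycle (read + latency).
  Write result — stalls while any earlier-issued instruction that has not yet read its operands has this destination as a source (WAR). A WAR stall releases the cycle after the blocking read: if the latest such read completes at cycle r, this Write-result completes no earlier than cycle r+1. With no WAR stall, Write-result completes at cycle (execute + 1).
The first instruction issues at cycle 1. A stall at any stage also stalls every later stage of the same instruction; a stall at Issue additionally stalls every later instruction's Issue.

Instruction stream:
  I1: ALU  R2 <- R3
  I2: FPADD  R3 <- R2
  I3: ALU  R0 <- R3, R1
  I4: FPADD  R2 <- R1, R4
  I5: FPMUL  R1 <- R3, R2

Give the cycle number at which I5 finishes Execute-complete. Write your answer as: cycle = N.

cycle = 21

  I1 | 1 | 2 | 3 | 4
  I2 | 2 | 5 | 8 | 9   RAW R2: wait I1 write@4
  I3 | 5 | 10 | 11 | 12   struct: ALU busy until I1 writes@4 · RAW R3: wait I2 write@9
  I4 | 10 | 11 | 14 | 15   struct: FPADD busy until I2 writes@9
  I5 | 11 | 16 | 21 | 22   RAW R2: wait I4 write@15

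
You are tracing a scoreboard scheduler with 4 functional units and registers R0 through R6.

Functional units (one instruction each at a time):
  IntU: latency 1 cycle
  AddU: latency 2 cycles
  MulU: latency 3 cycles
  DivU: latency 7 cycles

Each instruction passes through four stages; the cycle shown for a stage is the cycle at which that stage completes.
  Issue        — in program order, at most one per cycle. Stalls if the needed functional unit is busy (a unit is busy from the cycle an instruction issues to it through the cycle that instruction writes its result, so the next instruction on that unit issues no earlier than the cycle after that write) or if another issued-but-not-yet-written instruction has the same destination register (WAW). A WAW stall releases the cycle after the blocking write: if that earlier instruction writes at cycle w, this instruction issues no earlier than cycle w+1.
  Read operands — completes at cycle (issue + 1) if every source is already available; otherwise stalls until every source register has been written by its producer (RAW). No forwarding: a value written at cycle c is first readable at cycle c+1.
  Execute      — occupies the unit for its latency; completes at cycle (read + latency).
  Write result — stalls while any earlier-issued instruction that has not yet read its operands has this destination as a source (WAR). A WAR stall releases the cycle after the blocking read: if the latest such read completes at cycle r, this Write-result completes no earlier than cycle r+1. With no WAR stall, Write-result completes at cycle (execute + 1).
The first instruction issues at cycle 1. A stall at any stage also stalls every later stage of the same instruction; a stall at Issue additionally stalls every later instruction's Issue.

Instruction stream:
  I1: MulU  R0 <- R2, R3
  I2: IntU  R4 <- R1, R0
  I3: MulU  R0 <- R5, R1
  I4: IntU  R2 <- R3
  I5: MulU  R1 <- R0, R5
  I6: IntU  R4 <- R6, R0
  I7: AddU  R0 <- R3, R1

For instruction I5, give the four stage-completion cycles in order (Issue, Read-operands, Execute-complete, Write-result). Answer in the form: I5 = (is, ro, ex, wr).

c1: issue I1 (MulU)
c2: I1 read-ops, issue I2 (IntU)
c5: I1 finished on MulU
c6: I1→R0
c7: I2 read-ops, issue I3 (MulU)
c8: I2 finished on IntU, I3 read-ops
c9: I2→R4
c10: issue I4 (IntU)
c11: I3 finished on MulU, I4 read-ops
c12: I3→R0, I4 finished on IntU
c13: I4→R2, issue I5 (MulU)
c14: I5 read-ops, issue I6 (IntU)
c15: I6 read-ops, issue I7 (AddU)
c16: I6 finished on IntU
c17: I5 finished on MulU, I6→R4
c18: I5→R1
c19: I7 read-ops
c21: I7 finished on AddU
c22: I7→R0

I5 = (13, 14, 17, 18)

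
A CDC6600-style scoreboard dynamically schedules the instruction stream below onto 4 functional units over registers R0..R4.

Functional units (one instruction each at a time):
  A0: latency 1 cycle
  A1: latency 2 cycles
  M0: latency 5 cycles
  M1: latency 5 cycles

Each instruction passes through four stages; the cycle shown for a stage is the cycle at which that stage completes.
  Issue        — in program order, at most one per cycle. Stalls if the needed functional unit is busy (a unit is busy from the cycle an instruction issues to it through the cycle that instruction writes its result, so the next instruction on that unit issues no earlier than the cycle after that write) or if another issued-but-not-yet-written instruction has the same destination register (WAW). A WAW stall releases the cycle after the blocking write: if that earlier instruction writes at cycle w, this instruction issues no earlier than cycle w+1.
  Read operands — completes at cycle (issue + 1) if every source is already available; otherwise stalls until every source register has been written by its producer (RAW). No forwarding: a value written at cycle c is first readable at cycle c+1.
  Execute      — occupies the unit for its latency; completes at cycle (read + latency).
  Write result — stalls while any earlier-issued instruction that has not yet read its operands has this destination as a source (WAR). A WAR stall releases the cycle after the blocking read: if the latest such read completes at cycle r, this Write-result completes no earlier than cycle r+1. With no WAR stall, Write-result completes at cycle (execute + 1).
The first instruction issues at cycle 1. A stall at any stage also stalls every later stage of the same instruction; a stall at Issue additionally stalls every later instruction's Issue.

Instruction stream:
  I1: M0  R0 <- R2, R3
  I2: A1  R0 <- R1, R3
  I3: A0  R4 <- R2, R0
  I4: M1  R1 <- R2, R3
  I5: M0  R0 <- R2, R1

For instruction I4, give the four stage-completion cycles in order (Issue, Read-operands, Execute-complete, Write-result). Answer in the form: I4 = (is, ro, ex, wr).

I4 = (11, 12, 17, 18)

  I1 | 1 | 2 | 7 | 8
  I2 | 9 | 10 | 12 | 13   WAW R0: wait I1 write@8
  I3 | 10 | 14 | 15 | 16   RAW R0: wait I2 write@13
  I4 | 11 | 12 | 17 | 18
  I5 | 14 | 19 | 24 | 25   WAW R0: wait I2 write@13 · RAW R1: wait I4 write@18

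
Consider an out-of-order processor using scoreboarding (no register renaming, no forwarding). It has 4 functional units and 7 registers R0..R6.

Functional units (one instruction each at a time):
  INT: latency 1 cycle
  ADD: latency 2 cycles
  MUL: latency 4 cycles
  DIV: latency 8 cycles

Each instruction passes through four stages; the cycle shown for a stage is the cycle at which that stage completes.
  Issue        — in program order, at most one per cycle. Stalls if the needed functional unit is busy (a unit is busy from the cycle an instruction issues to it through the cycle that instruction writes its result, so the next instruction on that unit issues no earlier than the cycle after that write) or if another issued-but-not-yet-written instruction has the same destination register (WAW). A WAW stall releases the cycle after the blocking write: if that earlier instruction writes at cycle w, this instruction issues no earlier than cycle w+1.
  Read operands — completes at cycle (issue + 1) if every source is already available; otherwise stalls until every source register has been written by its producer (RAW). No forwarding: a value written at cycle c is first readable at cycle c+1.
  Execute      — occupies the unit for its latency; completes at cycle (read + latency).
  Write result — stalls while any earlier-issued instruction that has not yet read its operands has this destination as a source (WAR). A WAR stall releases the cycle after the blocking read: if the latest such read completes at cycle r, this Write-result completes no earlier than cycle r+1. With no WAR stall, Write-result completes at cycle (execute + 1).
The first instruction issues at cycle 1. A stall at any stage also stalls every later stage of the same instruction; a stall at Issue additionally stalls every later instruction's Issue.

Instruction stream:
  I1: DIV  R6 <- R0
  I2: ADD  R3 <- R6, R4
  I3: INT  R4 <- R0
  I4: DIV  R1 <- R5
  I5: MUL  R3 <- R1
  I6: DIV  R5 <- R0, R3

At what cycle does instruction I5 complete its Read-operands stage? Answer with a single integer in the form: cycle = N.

cycle = 23

t=1  issue I1 (DIV)
t=2  I1 read-ops · issue I2 (ADD)
t=3  issue I3 (INT)
t=4  I3 read-ops
t=5  I3 finished on INT
t=10  I1 finished on DIV
t=11  I1→R6
t=12  I2 read-ops · issue I4 (DIV)
t=13  I3→R4 · I4 read-ops
t=14  I2 finished on ADD
t=15  I2→R3
t=16  issue I5 (MUL)
t=21  I4 finished on DIV
t=22  I4→R1
t=23  I5 read-ops · issue I6 (DIV)
t=27  I5 finished on MUL
t=28  I5→R3
t=29  I6 read-ops
t=37  I6 finished on DIV
t=38  I6→R5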